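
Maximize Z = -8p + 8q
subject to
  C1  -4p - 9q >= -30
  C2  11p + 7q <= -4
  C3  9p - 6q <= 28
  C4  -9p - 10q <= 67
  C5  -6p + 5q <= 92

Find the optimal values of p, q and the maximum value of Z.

Feasible corners and Z = -8p + 8q:
  (-246/71, 346/71) → Z = 4736/71
  (-339/37, 274/37) → Z = 4904/37
  (4/3, -8/3) → Z = -32
  (-61/72, -95/16) → Z = -733/18
  (-251/21, 142/35) → Z = 13448/105

At the optimal vertex, -4p - 9q = -30 and -6p + 5q = 92.
Solving simultaneously gives p = -339/37, q = 274/37.

p = -339/37, q = 274/37, maximum Z = 4904/37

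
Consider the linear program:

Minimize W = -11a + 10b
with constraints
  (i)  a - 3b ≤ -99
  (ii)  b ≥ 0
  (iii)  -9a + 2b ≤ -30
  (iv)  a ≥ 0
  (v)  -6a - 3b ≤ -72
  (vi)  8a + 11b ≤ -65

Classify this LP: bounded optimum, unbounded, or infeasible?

The boundaries a - 3b = -99 and -9a + 2b = -30 meet at (288/25, 921/25), but that point violates 8a + 11b ≤ -65. Every candidate vertex is excluded by some other constraint, so the feasible region is empty.

infeasible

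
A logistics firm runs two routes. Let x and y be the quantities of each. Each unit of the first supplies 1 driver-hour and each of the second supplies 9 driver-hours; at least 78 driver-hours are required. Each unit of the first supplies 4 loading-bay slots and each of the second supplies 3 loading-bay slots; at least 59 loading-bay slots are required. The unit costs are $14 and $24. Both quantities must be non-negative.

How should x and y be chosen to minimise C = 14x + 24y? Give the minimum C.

x = 9, y = 23/3, minimum C = 310

Corner points and C = 14x + 24y:
  (0, 59/3) → C = 472
  (78, 0) → C = 1092
  (9, 23/3) → C = 310
The feasible region is unbounded (it extends along (0, 1), (1, 0)), but C strictly increases along every unbounded feasible direction, so there is no improving ray and the minimum is attained at a vertex.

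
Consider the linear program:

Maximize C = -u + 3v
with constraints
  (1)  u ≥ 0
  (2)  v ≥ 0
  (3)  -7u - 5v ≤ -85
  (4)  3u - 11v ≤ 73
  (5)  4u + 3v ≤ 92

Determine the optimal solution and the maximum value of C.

Extreme points and C = -u + 3v:
  (0, 17) → C = 51
  (0, 92/3) → C = 92
  (85/7, 0) → C = -85/7
  (23, 0) → C = -23

u = 0, v = 92/3, maximum C = 92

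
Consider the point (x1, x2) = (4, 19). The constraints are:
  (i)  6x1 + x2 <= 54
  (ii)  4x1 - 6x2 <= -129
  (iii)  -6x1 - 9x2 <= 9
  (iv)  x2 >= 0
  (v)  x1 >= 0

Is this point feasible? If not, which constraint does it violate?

Constraint (ii): 4x1 - 6x2 = -98, which is not ≤ -129. All other constraints are satisfied.

not feasible — violates (ii)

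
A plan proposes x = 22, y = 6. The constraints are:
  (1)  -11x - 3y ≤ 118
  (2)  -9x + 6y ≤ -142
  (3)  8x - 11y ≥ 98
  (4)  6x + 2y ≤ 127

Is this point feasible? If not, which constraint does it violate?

Constraint (4): 6x + 2y = 144, which is not ≤ 127. All other constraints are satisfied.

not feasible — violates (4)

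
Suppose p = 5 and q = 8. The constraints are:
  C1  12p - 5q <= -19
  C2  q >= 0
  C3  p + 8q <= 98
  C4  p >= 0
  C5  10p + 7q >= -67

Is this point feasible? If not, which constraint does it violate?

Constraint C1: 12p - 5q = 20, which is not ≤ -19. All other constraints are satisfied.

not feasible — violates C1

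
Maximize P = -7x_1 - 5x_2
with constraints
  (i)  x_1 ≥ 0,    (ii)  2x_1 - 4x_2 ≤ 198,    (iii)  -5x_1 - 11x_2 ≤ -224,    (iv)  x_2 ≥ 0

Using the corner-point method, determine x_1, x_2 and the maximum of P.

x_1 = 0, x_2 = 224/11, maximum P = -1120/11

The feasible region is unbounded (it extends along (0, 1), (2, 1)), but P strictly decreases along every unbounded feasible direction, so there is no improving ray and the maximum is attained at a vertex.

The optimum lies where x_1 = 0 and -5x_1 - 11x_2 = -224.
Solving simultaneously gives x_1 = 0, x_2 = 224/11.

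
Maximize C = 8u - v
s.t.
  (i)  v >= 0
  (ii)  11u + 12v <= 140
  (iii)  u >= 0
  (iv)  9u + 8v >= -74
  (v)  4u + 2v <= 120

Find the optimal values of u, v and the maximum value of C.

u = 140/11, v = 0, maximum C = 1120/11

Extreme points and C = 8u - v:
  (140/11, 0) → C = 1120/11
  (0, 0) → C = 0
  (0, 35/3) → C = -35/3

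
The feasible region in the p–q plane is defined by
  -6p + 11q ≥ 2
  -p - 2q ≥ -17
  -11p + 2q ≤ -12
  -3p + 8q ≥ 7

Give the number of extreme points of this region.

The feasible vertices (each the meet of two boundaries and inside every other half-plane) are:
  (183/23, 104/23)
  (61/15, 12/5)
  (29/12, 175/24)
  (55/41, 113/82)

4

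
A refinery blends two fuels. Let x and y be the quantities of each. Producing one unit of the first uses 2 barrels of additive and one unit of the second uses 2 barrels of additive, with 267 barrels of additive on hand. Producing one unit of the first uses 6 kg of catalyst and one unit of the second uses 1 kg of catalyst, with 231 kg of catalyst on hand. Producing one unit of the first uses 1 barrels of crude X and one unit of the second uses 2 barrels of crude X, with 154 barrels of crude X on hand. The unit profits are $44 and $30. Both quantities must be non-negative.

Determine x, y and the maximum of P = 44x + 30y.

Extreme points and P = 44x + 30y:
  (0, 0) → P = 0
  (0, 77) → P = 2310
  (77/2, 0) → P = 1694
  (28, 63) → P = 3122

At the optimal vertex, 6x + y = 231 and x + 2y = 154.
Solving simultaneously gives x = 28, y = 63.

x = 28, y = 63, maximum P = 3122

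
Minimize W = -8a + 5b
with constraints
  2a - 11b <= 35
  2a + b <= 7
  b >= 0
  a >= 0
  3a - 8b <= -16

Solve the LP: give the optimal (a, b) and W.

Extreme points and W = -8a + 5b:
  (0, 7) → W = 35
  (40/19, 53/19) → W = -55/19
  (0, 2) → W = 10

a = 40/19, b = 53/19, minimum W = -55/19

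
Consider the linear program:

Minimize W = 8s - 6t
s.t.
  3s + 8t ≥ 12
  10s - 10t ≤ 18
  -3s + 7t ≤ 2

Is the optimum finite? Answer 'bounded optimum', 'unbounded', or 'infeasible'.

bounded optimum

Feasible corners and W = 8s - 6t:
  (12/5, 3/5) → W = 78/5
  (68/45, 14/15) → W = 292/45
  (73/20, 37/20) → W = 181/10
The feasible region has finitely many vertices and no improving ray; the minimum is 292/45 at (68/45, 14/15).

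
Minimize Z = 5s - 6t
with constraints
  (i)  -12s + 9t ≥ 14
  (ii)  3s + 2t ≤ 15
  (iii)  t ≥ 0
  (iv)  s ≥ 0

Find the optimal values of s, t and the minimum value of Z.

Feasible corners and Z = 5s - 6t:
  (107/51, 74/17) → Z = -797/51
  (0, 14/9) → Z = -28/3
  (0, 15/2) → Z = -45

The optimum lies where 3s + 2t = 15 and s = 0.
Solving simultaneously gives s = 0, t = 15/2.

s = 0, t = 15/2, minimum Z = -45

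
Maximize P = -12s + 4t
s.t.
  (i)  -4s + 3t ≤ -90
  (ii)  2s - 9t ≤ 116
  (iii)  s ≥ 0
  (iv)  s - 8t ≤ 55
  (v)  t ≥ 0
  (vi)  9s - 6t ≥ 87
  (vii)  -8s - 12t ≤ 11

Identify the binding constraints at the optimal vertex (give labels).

(i) and (v)

Feasible corners and P = -12s + 4t:
  (45/2, 0) → P = -270
  (433/7, 6/7) → P = -5172/7
  (55, 0) → P = -660
The feasible region is unbounded (it extends along (3, 4), (9, 2)), but P strictly decreases along every unbounded feasible direction, so there is no improving ray and the maximum is attained at a vertex.

The maximum is at (45/2, 0). Substituting into each constraint, equality holds for (i) and (v); the remaining constraints have slack.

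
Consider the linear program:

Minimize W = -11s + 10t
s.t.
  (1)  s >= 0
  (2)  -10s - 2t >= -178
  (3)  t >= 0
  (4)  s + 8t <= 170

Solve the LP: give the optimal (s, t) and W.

Corner points and W = -11s + 10t:
  (0, 0) → W = 0
  (0, 85/4) → W = 425/2
  (89/5, 0) → W = -979/5
  (542/39, 761/39) → W = 1648/39

s = 89/5, t = 0, minimum W = -979/5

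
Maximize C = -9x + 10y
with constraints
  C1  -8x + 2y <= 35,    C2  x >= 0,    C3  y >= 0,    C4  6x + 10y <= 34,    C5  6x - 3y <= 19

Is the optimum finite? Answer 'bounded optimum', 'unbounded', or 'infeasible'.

bounded optimum

Feasible corners and C = -9x + 10y:
  (0, 0) → C = 0
  (0, 17/5) → C = 34
  (19/6, 0) → C = -57/2
  (146/39, 15/13) → C = -288/13
The feasible region has finitely many vertices and no improving ray; the maximum is 34 at (0, 17/5).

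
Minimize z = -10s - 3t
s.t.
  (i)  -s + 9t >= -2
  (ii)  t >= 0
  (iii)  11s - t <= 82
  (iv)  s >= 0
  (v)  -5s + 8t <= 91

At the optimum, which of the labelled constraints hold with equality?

Vertices and z = -10s - 3t:
  (2, 0) → z = -20
  (368/49, 30/49) → z = -3770/49
  (0, 0) → z = 0
  (9, 17) → z = -141
  (0, 91/8) → z = -273/8

The minimum is at (9, 17). Substituting into each constraint, equality holds for (iii) and (v); the remaining constraints have slack.

(iii) and (v)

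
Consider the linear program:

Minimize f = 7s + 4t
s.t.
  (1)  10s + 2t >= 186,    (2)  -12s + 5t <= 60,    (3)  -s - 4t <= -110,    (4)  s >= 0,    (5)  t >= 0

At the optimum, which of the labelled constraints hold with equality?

(1) and (3)

Vertices and f = 7s + 4t:
  (405/37, 1416/37) → f = 8499/37
  (262/19, 457/19) → f = 3662/19
  (110, 0) → f = 770
The feasible region is unbounded (it extends along (1, 0), (5, 12)), but f strictly increases along every unbounded feasible direction, so there is no improving ray and the minimum is attained at a vertex.

The minimum is at (262/19, 457/19). Substituting into each constraint, equality holds for (1) and (3); the remaining constraints have slack.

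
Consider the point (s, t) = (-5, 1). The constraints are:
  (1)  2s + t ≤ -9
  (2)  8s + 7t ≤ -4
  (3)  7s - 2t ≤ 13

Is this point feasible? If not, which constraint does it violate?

(1): -9 ≤ -9 ✓
(2): -33 ≤ -4 ✓
(3): -37 ≤ 13 ✓

feasible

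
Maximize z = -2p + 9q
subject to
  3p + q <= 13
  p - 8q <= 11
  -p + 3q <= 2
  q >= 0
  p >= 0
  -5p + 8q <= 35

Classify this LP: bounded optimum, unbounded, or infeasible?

bounded optimum

Feasible corners and z = -2p + 9q:
  (37/10, 19/10) → z = 97/10
  (13/3, 0) → z = -26/3
  (0, 2/3) → z = 6
  (0, 0) → z = 0
The feasible region has finitely many vertices and no improving ray; the maximum is 97/10 at (37/10, 19/10).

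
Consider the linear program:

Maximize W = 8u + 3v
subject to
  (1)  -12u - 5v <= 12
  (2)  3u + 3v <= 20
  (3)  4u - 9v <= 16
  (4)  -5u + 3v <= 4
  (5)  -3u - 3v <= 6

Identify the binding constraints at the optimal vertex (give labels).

Feasible corners and W = 8u + 3v:
  (-56/61, -12/61) → W = -484/61
  (-2/7, -12/7) → W = -52/7
  (76/13, 32/39) → W = 640/13
  (2, 14/3) → W = 30
  (-2/13, -24/13) → W = -88/13

The maximum is at (76/13, 32/39). Substituting into each constraint, equality holds for (2) and (3); the remaining constraints have slack.

(2) and (3)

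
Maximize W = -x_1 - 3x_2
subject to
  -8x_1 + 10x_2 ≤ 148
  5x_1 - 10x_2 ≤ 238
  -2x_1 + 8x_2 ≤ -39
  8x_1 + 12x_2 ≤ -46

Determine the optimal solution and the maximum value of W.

x_1 = -386/3, x_2 = -1322/15, maximum W = 5896/15

Vertices and W = -x_1 - 3x_2:
  (-386/3, -1322/15) → W = 5896/15
  (-787/22, -152/11) → W = 1699/22
  (599/35, -1067/70) → W = 2003/70
  (25/22, -101/22) → W = 139/11

The optimum lies where -8x_1 + 10x_2 = 148 and 5x_1 - 10x_2 = 238.
Solving simultaneously gives x_1 = -386/3, x_2 = -1322/15.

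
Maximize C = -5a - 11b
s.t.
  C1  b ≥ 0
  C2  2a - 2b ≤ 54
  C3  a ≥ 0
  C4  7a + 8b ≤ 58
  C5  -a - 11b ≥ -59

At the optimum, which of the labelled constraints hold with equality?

Vertices and C = -5a - 11b:
  (0, 0) → C = 0
  (58/7, 0) → C = -290/7
  (0, 59/11) → C = -59
  (166/69, 355/69) → C = -4735/69

The maximum is at (0, 0). Substituting into each constraint, equality holds for C1 and C3; the remaining constraints have slack.

C1 and C3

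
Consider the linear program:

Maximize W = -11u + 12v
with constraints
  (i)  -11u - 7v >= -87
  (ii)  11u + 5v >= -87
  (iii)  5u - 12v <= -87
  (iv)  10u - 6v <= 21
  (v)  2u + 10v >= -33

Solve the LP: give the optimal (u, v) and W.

The binding constraints are -11u - 7v = -87 and 11u + 5v = -87.
Solving simultaneously gives u = -522/11, v = 87.

u = -522/11, v = 87, maximum W = 1566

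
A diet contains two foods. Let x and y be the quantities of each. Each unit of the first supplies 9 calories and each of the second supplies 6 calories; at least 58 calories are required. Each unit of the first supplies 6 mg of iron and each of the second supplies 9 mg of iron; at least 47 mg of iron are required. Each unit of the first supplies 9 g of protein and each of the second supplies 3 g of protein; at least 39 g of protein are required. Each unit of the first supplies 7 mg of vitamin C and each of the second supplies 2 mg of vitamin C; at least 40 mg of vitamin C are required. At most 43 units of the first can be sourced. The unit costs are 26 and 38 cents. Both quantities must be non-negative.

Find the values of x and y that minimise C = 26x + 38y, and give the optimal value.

x = 16/3, y = 5/3, minimum C = 202

Extreme points and C = 26x + 38y:
  (0, 20) → C = 760
  (47/6, 0) → C = 611/3
  (43, 0) → C = 1118
  (16/3, 5/3) → C = 202
  (31/6, 23/12) → C = 1243/6
The feasible region is unbounded (it extends along (0, 1)), but C strictly increases along every unbounded feasible direction, so there is no improving ray and the minimum is attained at a vertex.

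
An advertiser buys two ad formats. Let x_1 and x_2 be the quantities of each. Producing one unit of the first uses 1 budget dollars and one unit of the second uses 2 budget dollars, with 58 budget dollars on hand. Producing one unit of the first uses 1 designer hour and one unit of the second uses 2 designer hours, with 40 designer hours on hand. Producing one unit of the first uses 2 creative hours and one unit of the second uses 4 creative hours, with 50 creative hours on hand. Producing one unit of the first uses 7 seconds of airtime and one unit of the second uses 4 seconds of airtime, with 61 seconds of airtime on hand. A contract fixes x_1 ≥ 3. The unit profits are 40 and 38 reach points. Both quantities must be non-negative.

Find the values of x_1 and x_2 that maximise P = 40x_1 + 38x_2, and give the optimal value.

Extreme points and P = 40x_1 + 38x_2:
  (61/7, 0) → P = 2440/7
  (3, 0) → P = 120
  (3, 10) → P = 500

x_1 = 3, x_2 = 10, maximum P = 500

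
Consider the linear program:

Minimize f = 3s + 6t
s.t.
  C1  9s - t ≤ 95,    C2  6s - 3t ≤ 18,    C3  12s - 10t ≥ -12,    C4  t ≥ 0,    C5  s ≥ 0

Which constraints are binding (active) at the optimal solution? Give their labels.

Feasible corners and f = 3s + 6t:
  (9, 12) → f = 99
  (3, 0) → f = 9
  (0, 6/5) → f = 36/5
  (0, 0) → f = 0

The minimum is at (0, 0). Substituting into each constraint, equality holds for C4 and C5; the remaining constraints have slack.

C4 and C5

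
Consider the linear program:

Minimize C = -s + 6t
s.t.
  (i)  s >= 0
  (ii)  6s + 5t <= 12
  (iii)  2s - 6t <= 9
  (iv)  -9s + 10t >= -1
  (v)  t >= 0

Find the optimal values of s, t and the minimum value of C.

s = 1/9, t = 0, minimum C = -1/9

Corner points and C = -s + 6t:
  (0, 12/5) → C = 72/5
  (0, 0) → C = 0
  (25/21, 34/35) → C = 487/105
  (1/9, 0) → C = -1/9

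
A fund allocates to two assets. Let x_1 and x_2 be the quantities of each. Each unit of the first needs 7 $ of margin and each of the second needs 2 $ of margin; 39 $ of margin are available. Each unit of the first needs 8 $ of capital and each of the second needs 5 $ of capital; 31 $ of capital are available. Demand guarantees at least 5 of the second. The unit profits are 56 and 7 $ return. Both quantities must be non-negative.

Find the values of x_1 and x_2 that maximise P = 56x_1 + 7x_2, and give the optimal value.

Feasible corners and P = 56x_1 + 7x_2:
  (0, 31/5) → P = 217/5
  (0, 5) → P = 35
  (3/4, 5) → P = 77

The binding constraints are 8x_1 + 5x_2 = 31 and x_2 = 5.
Solving simultaneously gives x_1 = 3/4, x_2 = 5.

x_1 = 3/4, x_2 = 5, maximum P = 77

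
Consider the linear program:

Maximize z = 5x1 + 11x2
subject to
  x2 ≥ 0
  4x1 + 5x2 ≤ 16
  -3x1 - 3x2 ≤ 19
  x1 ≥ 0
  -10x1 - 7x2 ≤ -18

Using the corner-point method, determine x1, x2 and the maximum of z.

At the optimal vertex, 4x1 + 5x2 = 16 and x1 = 0.
Solving simultaneously gives x1 = 0, x2 = 16/5.

x1 = 0, x2 = 16/5, maximum z = 176/5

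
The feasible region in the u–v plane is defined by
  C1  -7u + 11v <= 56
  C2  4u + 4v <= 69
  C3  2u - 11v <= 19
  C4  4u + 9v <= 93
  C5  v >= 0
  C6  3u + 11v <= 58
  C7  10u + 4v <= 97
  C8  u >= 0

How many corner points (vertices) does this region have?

6

Pairwise boundary intersections that survive every other constraint:
  (1/5, 287/55)
  (0, 56/11)
  (19/2, 0)
  (1143/118, 2/59)
  (0, 0)
  (835/98, 289/98)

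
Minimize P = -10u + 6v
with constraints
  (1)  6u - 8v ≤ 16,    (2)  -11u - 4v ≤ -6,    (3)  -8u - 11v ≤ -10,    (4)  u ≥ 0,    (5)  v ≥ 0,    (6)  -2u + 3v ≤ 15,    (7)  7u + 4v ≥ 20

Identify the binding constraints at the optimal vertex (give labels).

(1) and (6)

Corner points and P = -10u + 6v:
  (84, 61) → P = -474
  (14/5, 1/10) → P = -137/5
  (0, 5) → P = 30

The minimum is at (84, 61). Substituting into each constraint, equality holds for (1) and (6); the remaining constraints have slack.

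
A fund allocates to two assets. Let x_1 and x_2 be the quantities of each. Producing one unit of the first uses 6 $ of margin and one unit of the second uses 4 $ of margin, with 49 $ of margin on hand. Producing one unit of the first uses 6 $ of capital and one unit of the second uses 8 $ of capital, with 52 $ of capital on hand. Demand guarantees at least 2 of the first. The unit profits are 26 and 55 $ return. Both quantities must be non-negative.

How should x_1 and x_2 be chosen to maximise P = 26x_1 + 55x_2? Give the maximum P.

x_1 = 2, x_2 = 5, maximum P = 327

Corner points and P = 26x_1 + 55x_2:
  (49/6, 0) → P = 637/3
  (2, 0) → P = 52
  (23/3, 3/4) → P = 2887/12
  (2, 5) → P = 327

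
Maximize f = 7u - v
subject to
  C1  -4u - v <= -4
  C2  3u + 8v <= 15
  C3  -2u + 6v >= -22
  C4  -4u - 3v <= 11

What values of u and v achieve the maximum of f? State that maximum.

u = 133/17, v = -18/17, maximum f = 949/17

Feasible corners and f = 7u - v:
  (17/29, 48/29) → f = 71/29
  (23/13, -40/13) → f = 201/13
  (133/17, -18/17) → f = 949/17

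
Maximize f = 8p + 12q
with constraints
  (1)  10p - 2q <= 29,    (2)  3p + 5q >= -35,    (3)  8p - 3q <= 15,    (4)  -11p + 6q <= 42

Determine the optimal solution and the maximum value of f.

Vertices and f = 8p + 12q:
  (57/14, 41/7) → f = 720/7
  (129/19, 739/38) → f = 5466/19
  (-30/49, -325/49) → f = -4140/49
  (-420/73, -259/73) → f = -6468/73

The binding constraints are 10p - 2q = 29 and -11p + 6q = 42.
Solving simultaneously gives p = 129/19, q = 739/38.

p = 129/19, q = 739/38, maximum f = 5466/19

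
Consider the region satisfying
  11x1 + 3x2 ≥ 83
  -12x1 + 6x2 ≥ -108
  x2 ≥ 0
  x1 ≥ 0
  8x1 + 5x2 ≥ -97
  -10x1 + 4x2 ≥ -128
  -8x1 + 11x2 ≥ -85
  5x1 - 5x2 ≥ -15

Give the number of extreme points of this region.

4

Of the 28 pairwise boundary intersections, those satisfying every inequality are:
  (83/11, 0)
  (37/7, 58/7)
  (9, 0)
  (21, 24)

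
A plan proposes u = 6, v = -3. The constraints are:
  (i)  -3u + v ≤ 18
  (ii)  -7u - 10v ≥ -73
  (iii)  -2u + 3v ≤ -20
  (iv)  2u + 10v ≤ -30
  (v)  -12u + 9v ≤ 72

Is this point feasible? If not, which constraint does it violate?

not feasible — violates (iv)

Constraint (iv): 2u + 10v = -18, which is not ≤ -30. All other constraints are satisfied.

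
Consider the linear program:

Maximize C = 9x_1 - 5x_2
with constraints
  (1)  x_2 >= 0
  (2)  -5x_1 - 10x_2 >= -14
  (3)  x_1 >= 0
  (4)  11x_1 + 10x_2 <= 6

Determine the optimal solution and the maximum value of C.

x_1 = 6/11, x_2 = 0, maximum C = 54/11

Extreme points and C = 9x_1 - 5x_2:
  (0, 0) → C = 0
  (6/11, 0) → C = 54/11
  (0, 3/5) → C = -3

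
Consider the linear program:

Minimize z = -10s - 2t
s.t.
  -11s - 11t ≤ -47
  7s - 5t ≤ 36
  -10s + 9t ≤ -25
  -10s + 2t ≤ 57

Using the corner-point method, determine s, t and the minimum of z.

s = 199/13, t = 185/13, minimum z = -2360/13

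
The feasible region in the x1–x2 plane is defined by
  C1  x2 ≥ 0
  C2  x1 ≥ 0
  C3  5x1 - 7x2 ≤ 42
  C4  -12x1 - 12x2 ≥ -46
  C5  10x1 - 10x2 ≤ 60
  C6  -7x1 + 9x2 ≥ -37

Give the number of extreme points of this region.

3

Of the 15 pairwise boundary intersections, those satisfying every inequality are:
  (0, 0)
  (23/6, 0)
  (0, 23/6)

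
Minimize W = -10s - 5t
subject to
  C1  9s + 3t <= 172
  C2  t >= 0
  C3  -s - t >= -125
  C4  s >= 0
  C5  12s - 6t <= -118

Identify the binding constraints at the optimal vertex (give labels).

Vertices and W = -10s - 5t:
  (0, 172/3) → W = -860/3
  (113/15, 521/15) → W = -249
  (0, 59/3) → W = -295/3

The minimum is at (0, 172/3). Substituting into each constraint, equality holds for C1 and C4; the remaining constraints have slack.

C1 and C4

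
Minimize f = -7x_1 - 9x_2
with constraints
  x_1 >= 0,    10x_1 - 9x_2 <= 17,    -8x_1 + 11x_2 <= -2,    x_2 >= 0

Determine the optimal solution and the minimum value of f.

Feasible corners and f = -7x_1 - 9x_2:
  (169/38, 58/19) → f = -2227/38
  (17/10, 0) → f = -119/10
  (1/4, 0) → f = -7/4

The binding constraints are 10x_1 - 9x_2 = 17 and -8x_1 + 11x_2 = -2.
Solving simultaneously gives x_1 = 169/38, x_2 = 58/19.

x_1 = 169/38, x_2 = 58/19, minimum f = -2227/38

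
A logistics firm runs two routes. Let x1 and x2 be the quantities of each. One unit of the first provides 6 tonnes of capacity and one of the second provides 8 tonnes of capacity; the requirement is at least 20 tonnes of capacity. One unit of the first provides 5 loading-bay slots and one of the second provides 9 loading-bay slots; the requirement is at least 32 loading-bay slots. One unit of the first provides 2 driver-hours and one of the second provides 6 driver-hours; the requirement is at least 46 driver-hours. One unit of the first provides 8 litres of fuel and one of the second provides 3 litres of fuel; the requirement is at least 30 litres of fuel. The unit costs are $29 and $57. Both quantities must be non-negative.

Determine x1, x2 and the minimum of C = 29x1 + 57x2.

The feasible region is unbounded (it extends along (0, 1), (1, 0)), but C strictly increases along every unbounded feasible direction, so there is no improving ray and the minimum is attained at a vertex.

At the optimal vertex, 2x1 + 6x2 = 46 and 8x1 + 3x2 = 30.
Solving simultaneously gives x1 = 1, x2 = 22/3.

x1 = 1, x2 = 22/3, minimum C = 447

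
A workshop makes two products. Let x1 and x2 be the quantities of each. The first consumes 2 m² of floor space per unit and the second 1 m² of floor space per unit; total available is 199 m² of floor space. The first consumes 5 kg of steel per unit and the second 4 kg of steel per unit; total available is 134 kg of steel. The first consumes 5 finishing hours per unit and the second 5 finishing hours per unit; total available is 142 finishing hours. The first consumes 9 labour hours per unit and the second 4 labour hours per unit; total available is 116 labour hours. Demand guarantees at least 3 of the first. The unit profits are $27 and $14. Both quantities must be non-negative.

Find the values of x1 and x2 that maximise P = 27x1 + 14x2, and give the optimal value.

Vertices and P = 27x1 + 14x2:
  (116/9, 0) → P = 348
  (3, 0) → P = 81
  (3, 89/4) → P = 785/2

The optimum lies where 9x1 + 4x2 = 116 and x1 = 3.
Solving simultaneously gives x1 = 3, x2 = 89/4.

x1 = 3, x2 = 89/4, maximum P = 785/2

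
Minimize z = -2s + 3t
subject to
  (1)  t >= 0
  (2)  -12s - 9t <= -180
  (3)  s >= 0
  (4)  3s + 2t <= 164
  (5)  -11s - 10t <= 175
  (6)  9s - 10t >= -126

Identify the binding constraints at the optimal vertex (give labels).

(1) and (4)

Vertices and z = -2s + 3t:
  (15, 0) → z = -30
  (164/3, 0) → z = -328/3
  (222/67, 1044/67) → z = 2688/67
  (347/12, 309/8) → z = 1393/24

The minimum is at (164/3, 0). Substituting into each constraint, equality holds for (1) and (4); the remaining constraints have slack.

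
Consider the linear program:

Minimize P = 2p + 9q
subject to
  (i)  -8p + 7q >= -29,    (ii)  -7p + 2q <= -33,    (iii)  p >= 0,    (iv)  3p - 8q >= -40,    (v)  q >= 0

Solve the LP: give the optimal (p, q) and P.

p = 173/33, q = 61/33, minimum P = 895/33

Vertices and P = 2p + 9q:
  (173/33, 61/33) → P = 895/33
  (512/43, 407/43) → P = 109
  (172/25, 379/50) → P = 4099/50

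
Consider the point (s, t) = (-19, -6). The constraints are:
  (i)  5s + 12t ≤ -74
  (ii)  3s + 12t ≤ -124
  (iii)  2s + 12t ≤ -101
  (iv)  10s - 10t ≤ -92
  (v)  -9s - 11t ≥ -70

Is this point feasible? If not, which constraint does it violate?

feasible

(i): -167 ≤ -74 ✓
(ii): -129 ≤ -124 ✓
(iii): -110 ≤ -101 ✓
(iv): -130 ≤ -92 ✓
(v): 237 ≥ -70 ✓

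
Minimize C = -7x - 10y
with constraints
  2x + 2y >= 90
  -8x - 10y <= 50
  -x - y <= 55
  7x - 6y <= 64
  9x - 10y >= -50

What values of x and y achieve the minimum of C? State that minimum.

Corner points and C = -7x - 10y:
  (334/13, 251/13) → C = -4848/13
  (400/19, 455/19) → C = -7350/19
  (235/4, 463/8) → C = -990

The optimum lies where 7x - 6y = 64 and 9x - 10y = -50.
Solving simultaneously gives x = 235/4, y = 463/8.

x = 235/4, y = 463/8, minimum C = -990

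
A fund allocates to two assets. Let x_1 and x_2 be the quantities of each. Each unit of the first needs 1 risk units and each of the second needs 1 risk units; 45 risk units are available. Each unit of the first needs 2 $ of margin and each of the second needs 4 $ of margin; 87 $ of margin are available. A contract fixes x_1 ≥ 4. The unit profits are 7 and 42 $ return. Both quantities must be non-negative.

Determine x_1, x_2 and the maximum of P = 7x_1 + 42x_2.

x_1 = 4, x_2 = 79/4, maximum P = 1715/2

Corner points and P = 7x_1 + 42x_2:
  (87/2, 0) → P = 609/2
  (4, 0) → P = 28
  (4, 79/4) → P = 1715/2

The optimum lies where 2x_1 + 4x_2 = 87 and x_1 = 4.
Solving simultaneously gives x_1 = 4, x_2 = 79/4.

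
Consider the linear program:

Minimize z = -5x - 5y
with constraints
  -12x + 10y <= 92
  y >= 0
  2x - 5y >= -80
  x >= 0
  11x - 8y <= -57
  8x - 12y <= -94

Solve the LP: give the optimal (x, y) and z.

x = 355/39, y = 766/39, minimum z = -5605/39

Vertices and z = -5x - 5y:
  (17/2, 97/5) → z = -279/2
  (0, 46/5) → z = -46
  (355/39, 766/39) → z = -5605/39
  (0, 47/6) → z = -235/6
  (1, 17/2) → z = -95/2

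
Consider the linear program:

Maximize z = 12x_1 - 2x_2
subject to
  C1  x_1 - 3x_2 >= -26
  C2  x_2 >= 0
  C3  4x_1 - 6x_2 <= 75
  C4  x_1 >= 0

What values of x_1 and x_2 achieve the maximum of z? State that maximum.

Corner points and z = 12x_1 - 2x_2:
  (127/2, 179/6) → z = 2107/3
  (0, 26/3) → z = -52/3
  (75/4, 0) → z = 225
  (0, 0) → z = 0

The binding constraints are x_1 - 3x_2 = -26 and 4x_1 - 6x_2 = 75.
Solving simultaneously gives x_1 = 127/2, x_2 = 179/6.

x_1 = 127/2, x_2 = 179/6, maximum z = 2107/3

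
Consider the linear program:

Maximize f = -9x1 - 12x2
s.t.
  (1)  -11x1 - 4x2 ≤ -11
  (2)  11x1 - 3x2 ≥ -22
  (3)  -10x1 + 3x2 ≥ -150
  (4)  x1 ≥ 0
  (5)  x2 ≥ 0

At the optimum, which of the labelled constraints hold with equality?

Extreme points and f = -9x1 - 12x2:
  (0, 11/4) → f = -33
  (1, 0) → f = -9
  (0, 22/3) → f = -88
  (15, 0) → f = -135
The feasible region is unbounded (it extends along (3, 10), (3, 11)), but f strictly decreases along every unbounded feasible direction, so there is no improving ray and the maximum is attained at a vertex.

The maximum is at (1, 0). Substituting into each constraint, equality holds for (1) and (5); the remaining constraints have slack.

(1) and (5)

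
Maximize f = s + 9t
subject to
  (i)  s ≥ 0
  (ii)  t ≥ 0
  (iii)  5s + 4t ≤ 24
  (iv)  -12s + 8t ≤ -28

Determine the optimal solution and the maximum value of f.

s = 38/11, t = 37/22, maximum f = 409/22

Feasible corners and f = s + 9t:
  (24/5, 0) → f = 24/5
  (7/3, 0) → f = 7/3
  (38/11, 37/22) → f = 409/22

The optimum lies where 5s + 4t = 24 and -12s + 8t = -28.
Solving simultaneously gives s = 38/11, t = 37/22.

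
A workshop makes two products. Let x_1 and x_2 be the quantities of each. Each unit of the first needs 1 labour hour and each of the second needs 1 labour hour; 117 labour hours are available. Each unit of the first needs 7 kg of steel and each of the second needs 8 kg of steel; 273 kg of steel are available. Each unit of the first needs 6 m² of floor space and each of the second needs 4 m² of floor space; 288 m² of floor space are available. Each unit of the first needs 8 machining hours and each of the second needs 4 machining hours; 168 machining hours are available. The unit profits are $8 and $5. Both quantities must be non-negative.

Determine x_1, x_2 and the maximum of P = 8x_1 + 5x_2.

Corner points and P = 8x_1 + 5x_2:
  (0, 0) → P = 0
  (0, 273/8) → P = 1365/8
  (21, 0) → P = 168
  (7, 28) → P = 196

x_1 = 7, x_2 = 28, maximum P = 196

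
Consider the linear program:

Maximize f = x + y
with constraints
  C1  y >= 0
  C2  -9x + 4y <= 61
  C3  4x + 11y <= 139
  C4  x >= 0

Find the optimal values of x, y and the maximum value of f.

Feasible corners and f = x + y:
  (139/4, 0) → f = 139/4
  (0, 0) → f = 0
  (0, 139/11) → f = 139/11

The binding constraints are y = 0 and 4x + 11y = 139.
Solving simultaneously gives x = 139/4, y = 0.

x = 139/4, y = 0, maximum f = 139/4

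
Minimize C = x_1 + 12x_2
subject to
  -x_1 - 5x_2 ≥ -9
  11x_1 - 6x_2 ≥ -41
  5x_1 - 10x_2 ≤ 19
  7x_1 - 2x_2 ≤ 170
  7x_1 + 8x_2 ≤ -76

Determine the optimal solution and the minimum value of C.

Vertices and C = x_1 + 12x_2:
  (-131/20, -207/40) → C = -1373/20
  (-392/65, -549/130) → C = -3686/65
  (-304/55, -513/110) → C = -3382/55

x_1 = -131/20, x_2 = -207/40, minimum C = -1373/20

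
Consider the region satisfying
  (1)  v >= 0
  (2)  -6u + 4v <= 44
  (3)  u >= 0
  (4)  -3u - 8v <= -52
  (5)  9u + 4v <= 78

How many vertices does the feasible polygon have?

4

The feasible vertices (each the meet of two boundaries and inside every other half-plane) are:
  (0, 11)
  (34/15, 72/5)
  (0, 13/2)
  (104/15, 39/10)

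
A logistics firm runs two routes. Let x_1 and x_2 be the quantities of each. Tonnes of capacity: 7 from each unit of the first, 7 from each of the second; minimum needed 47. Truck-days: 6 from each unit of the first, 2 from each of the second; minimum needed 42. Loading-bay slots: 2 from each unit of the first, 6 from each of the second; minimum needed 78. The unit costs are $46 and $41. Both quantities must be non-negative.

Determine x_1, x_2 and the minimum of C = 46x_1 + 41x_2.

x_1 = 3, x_2 = 12, minimum C = 630

Extreme points and C = 46x_1 + 41x_2:
  (0, 21) → C = 861
  (39, 0) → C = 1794
  (3, 12) → C = 630
The feasible region is unbounded (it extends along (0, 1), (1, 0)), but C strictly increases along every unbounded feasible direction, so there is no improving ray and the minimum is attained at a vertex.

The optimum lies where 6x_1 + 2x_2 = 42 and 2x_1 + 6x_2 = 78.
Solving simultaneously gives x_1 = 3, x_2 = 12.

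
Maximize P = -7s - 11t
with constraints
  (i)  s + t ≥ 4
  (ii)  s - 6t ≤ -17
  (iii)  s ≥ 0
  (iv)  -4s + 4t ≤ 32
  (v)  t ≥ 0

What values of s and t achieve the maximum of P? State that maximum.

Feasible corners and P = -7s - 11t:
  (1, 3) → P = -40
  (0, 4) → P = -44
  (0, 8) → P = -88
The feasible region is unbounded (it extends along (1, 1), (6, 1)), but P strictly decreases along every unbounded feasible direction, so there is no improving ray and the maximum is attained at a vertex.

s = 1, t = 3, maximum P = -40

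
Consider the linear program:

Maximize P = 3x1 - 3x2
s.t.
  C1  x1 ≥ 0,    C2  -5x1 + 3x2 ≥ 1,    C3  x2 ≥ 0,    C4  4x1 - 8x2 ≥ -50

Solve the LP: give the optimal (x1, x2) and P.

Vertices and P = 3x1 - 3x2:
  (0, 1/3) → P = -1
  (0, 25/4) → P = -75/4
  (71/14, 123/14) → P = -78/7

At the optimal vertex, x1 = 0 and -5x1 + 3x2 = 1.
Solving simultaneously gives x1 = 0, x2 = 1/3.

x1 = 0, x2 = 1/3, maximum P = -1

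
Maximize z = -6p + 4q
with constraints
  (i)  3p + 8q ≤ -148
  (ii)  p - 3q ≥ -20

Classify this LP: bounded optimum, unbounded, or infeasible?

From the feasible point (-604/17, -88/17), moving in the direction (-3, -1) keeps every constraint satisfied while z increases without bound.

unbounded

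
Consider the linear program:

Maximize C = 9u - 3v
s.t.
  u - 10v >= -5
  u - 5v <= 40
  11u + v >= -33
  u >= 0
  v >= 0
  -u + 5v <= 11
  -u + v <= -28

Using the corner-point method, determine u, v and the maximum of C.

The optimum lies where u - 10v = -5 and u - 5v = 40.
Solving simultaneously gives u = 85, v = 9.

u = 85, v = 9, maximum C = 738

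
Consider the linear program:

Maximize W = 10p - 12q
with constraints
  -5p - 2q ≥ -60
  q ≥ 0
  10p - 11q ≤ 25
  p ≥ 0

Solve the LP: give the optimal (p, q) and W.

p = 5/2, q = 0, maximum W = 25

Extreme points and W = 10p - 12q:
  (142/15, 19/3) → W = 56/3
  (0, 30) → W = -360
  (5/2, 0) → W = 25
  (0, 0) → W = 0

At the optimal vertex, q = 0 and 10p - 11q = 25.
Solving simultaneously gives p = 5/2, q = 0.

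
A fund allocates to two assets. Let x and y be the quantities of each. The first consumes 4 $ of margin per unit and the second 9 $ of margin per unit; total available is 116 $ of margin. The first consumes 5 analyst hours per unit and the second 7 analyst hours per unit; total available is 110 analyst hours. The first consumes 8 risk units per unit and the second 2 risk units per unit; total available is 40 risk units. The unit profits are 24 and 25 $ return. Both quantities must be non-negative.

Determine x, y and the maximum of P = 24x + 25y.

Vertices and P = 24x + 25y:
  (0, 0) → P = 0
  (0, 116/9) → P = 2900/9
  (5, 0) → P = 120
  (2, 12) → P = 348

The binding constraints are 4x + 9y = 116 and 8x + 2y = 40.
Solving simultaneously gives x = 2, y = 12.

x = 2, y = 12, maximum P = 348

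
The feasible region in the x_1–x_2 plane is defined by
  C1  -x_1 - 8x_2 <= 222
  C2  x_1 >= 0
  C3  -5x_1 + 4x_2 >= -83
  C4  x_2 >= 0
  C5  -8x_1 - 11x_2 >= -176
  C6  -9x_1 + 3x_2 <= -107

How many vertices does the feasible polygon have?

Pairwise boundary intersections that survive every other constraint:
  (83/5, 0)
  (539/29, 72/29)
  (107/9, 0)
  (1705/123, 728/123)

4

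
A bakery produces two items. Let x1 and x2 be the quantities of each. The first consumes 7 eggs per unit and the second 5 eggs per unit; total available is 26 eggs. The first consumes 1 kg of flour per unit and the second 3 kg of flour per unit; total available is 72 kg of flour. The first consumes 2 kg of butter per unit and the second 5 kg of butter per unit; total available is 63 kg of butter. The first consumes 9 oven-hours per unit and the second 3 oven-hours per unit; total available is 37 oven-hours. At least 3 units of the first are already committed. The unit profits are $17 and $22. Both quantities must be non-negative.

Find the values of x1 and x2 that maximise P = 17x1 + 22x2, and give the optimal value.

x1 = 3, x2 = 1, maximum P = 73

Vertices and P = 17x1 + 22x2:
  (26/7, 0) → P = 442/7
  (3, 0) → P = 51
  (3, 1) → P = 73

At the optimal vertex, 7x1 + 5x2 = 26 and x1 = 3.
Solving simultaneously gives x1 = 3, x2 = 1.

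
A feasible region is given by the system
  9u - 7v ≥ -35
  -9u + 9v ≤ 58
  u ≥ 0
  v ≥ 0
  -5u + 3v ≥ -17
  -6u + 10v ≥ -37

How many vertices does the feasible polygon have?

5

The feasible vertices (each the meet of two boundaries and inside every other half-plane) are:
  (91/18, 23/2)
  (0, 5)
  (109/6, 443/18)
  (0, 0)
  (17/5, 0)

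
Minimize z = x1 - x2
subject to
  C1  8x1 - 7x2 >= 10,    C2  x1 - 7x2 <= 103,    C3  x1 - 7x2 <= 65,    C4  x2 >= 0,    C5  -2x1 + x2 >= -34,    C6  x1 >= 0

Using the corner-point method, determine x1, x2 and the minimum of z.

x1 = 38, x2 = 42, minimum z = -4

Feasible corners and z = x1 - x2:
  (5/4, 0) → z = 5/4
  (38, 42) → z = -4
  (17, 0) → z = 17

The optimum lies where 8x1 - 7x2 = 10 and -2x1 + x2 = -34.
Solving simultaneously gives x1 = 38, x2 = 42.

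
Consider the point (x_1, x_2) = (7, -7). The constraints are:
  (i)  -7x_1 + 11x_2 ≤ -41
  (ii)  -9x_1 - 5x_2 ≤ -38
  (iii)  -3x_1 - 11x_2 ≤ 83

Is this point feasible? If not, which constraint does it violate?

Constraint (ii): -9x_1 - 5x_2 = -28, which is not ≤ -38. All other constraints are satisfied.

not feasible — violates (ii)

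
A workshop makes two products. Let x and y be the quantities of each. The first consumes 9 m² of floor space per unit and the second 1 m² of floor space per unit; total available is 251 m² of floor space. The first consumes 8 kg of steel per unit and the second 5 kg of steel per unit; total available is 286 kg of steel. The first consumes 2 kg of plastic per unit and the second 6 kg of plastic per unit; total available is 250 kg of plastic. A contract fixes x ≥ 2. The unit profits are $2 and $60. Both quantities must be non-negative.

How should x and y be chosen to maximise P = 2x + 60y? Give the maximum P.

Corner points and P = 2x + 60y:
  (251/9, 0) → P = 502/9
  (2, 0) → P = 4
  (969/37, 566/37) → P = 35898/37
  (233/19, 714/19) → P = 43306/19
  (2, 41) → P = 2464

The binding constraints are 2x + 6y = 250 and x = 2.
Solving simultaneously gives x = 2, y = 41.

x = 2, y = 41, maximum P = 2464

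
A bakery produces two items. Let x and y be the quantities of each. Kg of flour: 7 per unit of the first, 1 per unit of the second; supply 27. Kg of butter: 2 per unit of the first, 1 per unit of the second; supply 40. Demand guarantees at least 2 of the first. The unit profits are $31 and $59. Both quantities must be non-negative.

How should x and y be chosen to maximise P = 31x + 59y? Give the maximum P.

x = 2, y = 13, maximum P = 829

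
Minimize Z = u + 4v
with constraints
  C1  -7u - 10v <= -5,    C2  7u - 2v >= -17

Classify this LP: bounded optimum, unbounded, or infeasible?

From the feasible point (-40/21, 11/6), moving in the direction (10, -7) keeps every constraint satisfied while Z decreases without bound.

unbounded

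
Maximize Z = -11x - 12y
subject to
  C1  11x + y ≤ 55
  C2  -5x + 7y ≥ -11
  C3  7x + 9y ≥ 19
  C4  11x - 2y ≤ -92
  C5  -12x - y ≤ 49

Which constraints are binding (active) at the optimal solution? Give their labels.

Vertices and Z = -11x - 12y:
  (6/11, 49) → Z = -594
  (-104, 1199) → Z = -13244
  (-38/7, 113/7) → Z = -134

The maximum is at (-38/7, 113/7). Substituting into each constraint, equality holds for C4 and C5; the remaining constraints have slack.

C4 and C5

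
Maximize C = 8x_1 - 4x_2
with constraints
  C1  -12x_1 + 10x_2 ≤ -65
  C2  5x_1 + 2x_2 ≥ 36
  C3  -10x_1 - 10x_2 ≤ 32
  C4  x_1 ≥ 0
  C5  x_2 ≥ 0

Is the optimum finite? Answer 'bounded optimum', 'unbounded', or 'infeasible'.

From the feasible point (245/37, 107/74), moving in the direction (1, 0) keeps every constraint satisfied while C increases without bound.

unbounded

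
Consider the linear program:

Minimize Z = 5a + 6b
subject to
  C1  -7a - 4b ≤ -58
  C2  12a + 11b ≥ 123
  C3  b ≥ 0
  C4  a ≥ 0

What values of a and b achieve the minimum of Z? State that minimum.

The feasible region is unbounded (it extends along (0, 1), (1, 0)), but Z strictly increases along every unbounded feasible direction, so there is no improving ray and the minimum is attained at a vertex.

At the optimal vertex, 12a + 11b = 123 and b = 0.
Solving simultaneously gives a = 41/4, b = 0.

a = 41/4, b = 0, minimum Z = 205/4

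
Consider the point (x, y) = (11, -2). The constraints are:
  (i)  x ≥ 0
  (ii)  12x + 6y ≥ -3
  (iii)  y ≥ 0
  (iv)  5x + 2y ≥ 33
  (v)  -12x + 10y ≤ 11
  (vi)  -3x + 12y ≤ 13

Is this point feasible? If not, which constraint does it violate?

Constraint (iii): y = -2, which is not ≥ 0. All other constraints are satisfied.

not feasible — violates (iii)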